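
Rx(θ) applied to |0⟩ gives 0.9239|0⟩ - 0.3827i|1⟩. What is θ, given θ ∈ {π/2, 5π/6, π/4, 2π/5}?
π/4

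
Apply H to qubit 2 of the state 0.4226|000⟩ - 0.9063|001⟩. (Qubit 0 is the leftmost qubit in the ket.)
-0.342|000⟩ + 0.9397|001⟩

H on qubit 2 mixes each pair of kets that differ only in qubit 2: amplitudes (a, b) of (|…0…⟩, |…1…⟩) become ((a + b)/√2, (a − b)/√2). Kets absent from the input have amplitude 0.
(|000⟩, |001⟩): (a, b) = (0.4226, -0.9063) → (-0.342, 0.9397)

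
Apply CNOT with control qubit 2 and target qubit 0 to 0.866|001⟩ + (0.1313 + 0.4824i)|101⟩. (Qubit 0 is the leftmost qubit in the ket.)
(0.1313 + 0.4824i)|001⟩ + 0.866|101⟩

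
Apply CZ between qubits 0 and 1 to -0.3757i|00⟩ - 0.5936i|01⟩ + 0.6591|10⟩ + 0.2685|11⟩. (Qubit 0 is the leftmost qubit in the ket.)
-0.3757i|00⟩ - 0.5936i|01⟩ + 0.6591|10⟩ - 0.2685|11⟩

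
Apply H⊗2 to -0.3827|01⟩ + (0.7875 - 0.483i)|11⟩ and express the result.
(0.2024 - 0.2415i)|00⟩ + (-0.2024 + 0.2415i)|01⟩ + (-0.5851 + 0.2415i)|10⟩ + (0.5851 - 0.2415i)|11⟩

H⊗2 gives amp(|y⟩) = (1/2) Σ_x (−1)^(x·y) amp(|x⟩), where x·y is the number of positions in which both x and y have a 1.
|00⟩: (-0.3827 + (0.7875 - 0.483i))/2 = (0.2024 - 0.2415i)
|01⟩: (0.3827 - (0.7875 - 0.483i))/2 = (-0.2024 + 0.2415i)
|10⟩: (-0.3827 - (0.7875 - 0.483i))/2 = (-0.5851 + 0.2415i)
|11⟩: (0.3827 + (0.7875 - 0.483i))/2 = (0.5851 - 0.2415i)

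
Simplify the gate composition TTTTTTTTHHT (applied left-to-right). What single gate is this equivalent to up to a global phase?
T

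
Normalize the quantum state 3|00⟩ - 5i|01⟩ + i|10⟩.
0.5071|00⟩ - 0.8452i|01⟩ + 0.169i|10⟩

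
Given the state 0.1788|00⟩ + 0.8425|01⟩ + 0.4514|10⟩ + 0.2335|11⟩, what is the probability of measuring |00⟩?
0.03197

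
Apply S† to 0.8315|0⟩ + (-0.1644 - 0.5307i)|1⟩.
0.8315|0⟩ + (-0.5307 + 0.1644i)|1⟩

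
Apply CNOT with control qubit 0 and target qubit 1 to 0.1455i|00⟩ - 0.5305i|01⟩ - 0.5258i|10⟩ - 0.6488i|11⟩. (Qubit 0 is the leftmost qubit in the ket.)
0.1455i|00⟩ - 0.5305i|01⟩ - 0.6488i|10⟩ - 0.5258i|11⟩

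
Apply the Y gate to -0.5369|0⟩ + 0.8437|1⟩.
-0.8437i|0⟩ - 0.5369i|1⟩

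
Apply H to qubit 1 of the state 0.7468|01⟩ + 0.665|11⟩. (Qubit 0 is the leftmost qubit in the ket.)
0.5281|00⟩ - 0.5281|01⟩ + 0.4702|10⟩ - 0.4702|11⟩

H on qubit 1 mixes each pair of kets that differ only in qubit 1: amplitudes (a, b) of (|…0…⟩, |…1…⟩) become ((a + b)/√2, (a − b)/√2). Kets absent from the input have amplitude 0.
(|00⟩, |01⟩): (a, b) = (0, 0.7468) → (0.5281, -0.5281)
(|10⟩, |11⟩): (a, b) = (0, 0.665) → (0.4702, -0.4702)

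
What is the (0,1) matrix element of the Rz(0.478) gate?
0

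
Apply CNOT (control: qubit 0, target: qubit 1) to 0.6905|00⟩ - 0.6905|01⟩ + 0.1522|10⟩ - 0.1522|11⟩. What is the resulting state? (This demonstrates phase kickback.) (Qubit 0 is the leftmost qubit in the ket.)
0.6905|00⟩ - 0.6905|01⟩ - 0.1522|10⟩ + 0.1522|11⟩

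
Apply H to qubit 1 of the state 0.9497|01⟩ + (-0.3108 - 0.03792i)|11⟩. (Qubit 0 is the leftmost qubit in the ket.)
0.6715|00⟩ - 0.6715|01⟩ + (-0.2198 - 0.02681i)|10⟩ + (0.2198 + 0.02681i)|11⟩

H on qubit 1 mixes each pair of kets that differ only in qubit 1: amplitudes (a, b) of (|…0…⟩, |…1…⟩) become ((a + b)/√2, (a − b)/√2). Kets absent from the input have amplitude 0.
(|00⟩, |01⟩): (a, b) = (0, 0.9497) → (0.6715, -0.6715)
(|10⟩, |11⟩): (a, b) = (0, (-0.3108 - 0.03792i)) → ((-0.2198 - 0.02681i), (0.2198 + 0.02681i))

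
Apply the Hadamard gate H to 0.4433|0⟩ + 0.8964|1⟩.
0.9473|0⟩ - 0.3204|1⟩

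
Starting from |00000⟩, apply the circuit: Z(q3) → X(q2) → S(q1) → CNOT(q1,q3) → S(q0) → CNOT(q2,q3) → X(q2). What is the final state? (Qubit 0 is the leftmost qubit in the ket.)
|00010⟩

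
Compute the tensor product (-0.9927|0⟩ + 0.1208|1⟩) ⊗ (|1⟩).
-0.9927|01⟩ + 0.1208|11⟩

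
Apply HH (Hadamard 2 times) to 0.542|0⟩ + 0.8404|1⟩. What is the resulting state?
0.542|0⟩ + 0.8404|1⟩

H² = I, so an even number of Hadamards cancels: H^2 = I and the state is unchanged.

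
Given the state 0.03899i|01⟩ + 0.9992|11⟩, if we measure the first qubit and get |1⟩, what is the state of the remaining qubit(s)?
|1⟩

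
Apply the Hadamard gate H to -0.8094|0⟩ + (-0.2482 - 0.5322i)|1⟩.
(-0.7478 - 0.3763i)|0⟩ + (-0.3968 + 0.3763i)|1⟩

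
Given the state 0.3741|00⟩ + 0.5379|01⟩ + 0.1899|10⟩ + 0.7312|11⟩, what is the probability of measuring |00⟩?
0.14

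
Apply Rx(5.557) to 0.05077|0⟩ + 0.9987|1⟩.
(-0.04746 - 0.3547i)|0⟩ + (-0.9336 - 0.01803i)|1⟩

Rx(5.557) = [[cos(θ/2), −i·sin(θ/2)], [−i·sin(θ/2), cos(θ/2)]]; θ = 5.557, cos(θ/2) ≈ -0.934803, sin(θ/2) ≈ 0.355167.
With a = amp(|0⟩) = 0.05077 and b = amp(|1⟩) = 0.9987:
new amp(|0⟩) = (-0.934803)·a + (-0.355167i)·b = (-0.04746 - 0.3547i)
new amp(|1⟩) = (-0.355167i)·a + (-0.934803)·b = (-0.9336 - 0.01803i)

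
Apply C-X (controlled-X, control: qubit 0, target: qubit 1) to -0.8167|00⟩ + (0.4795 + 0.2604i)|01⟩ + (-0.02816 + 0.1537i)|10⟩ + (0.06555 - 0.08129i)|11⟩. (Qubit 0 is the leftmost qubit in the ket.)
-0.8167|00⟩ + (0.4795 + 0.2604i)|01⟩ + (0.06555 - 0.08129i)|10⟩ + (-0.02816 + 0.1537i)|11⟩

C-X leaves the control-|0⟩ kets |00⟩, |01⟩ unchanged and applies X to qubit 1 on the control-|1⟩ pair (|10⟩, |11⟩).
X = [[0, 1], [1, 0]].
With a = amp(|10⟩) = (-0.02816 + 0.1537i) and b = amp(|11⟩) = (0.06555 - 0.08129i):
new amp(|10⟩) = (1)·b = (0.06555 - 0.08129i)
new amp(|11⟩) = (1)·a = (-0.02816 + 0.1537i)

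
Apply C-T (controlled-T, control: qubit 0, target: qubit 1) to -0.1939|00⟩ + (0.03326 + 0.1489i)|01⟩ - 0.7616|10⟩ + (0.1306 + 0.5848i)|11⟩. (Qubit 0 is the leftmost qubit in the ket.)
-0.1939|00⟩ + (0.03326 + 0.1489i)|01⟩ - 0.7616|10⟩ + (-0.3212 + 0.5059i)|11⟩

C-T leaves the control-|0⟩ kets |00⟩, |01⟩ unchanged and applies T to qubit 1 on the control-|1⟩ pair (|10⟩, |11⟩).
T = [[1, 0], [0, (1/√2 + (1/√2)i)]].
With a = amp(|10⟩) = -0.7616 and b = amp(|11⟩) = (0.1306 + 0.5848i):
new amp(|10⟩) = (1)·a = -0.7616
new amp(|11⟩) = (1/√2 + (1/√2)i)·b = (-0.3212 + 0.5059i)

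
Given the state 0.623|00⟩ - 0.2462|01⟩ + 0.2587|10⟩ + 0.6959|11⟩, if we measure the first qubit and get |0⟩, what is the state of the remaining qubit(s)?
0.93|0⟩ - 0.3675|1⟩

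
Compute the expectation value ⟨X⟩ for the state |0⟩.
0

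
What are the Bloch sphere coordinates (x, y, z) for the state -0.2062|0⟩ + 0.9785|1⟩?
(-0.4035, 0, -0.9149)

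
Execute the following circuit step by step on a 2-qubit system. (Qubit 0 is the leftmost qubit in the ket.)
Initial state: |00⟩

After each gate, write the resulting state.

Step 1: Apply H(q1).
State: 1/√2|00⟩ + 1/√2|01⟩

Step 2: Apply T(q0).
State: 1/√2|00⟩ + 1/√2|01⟩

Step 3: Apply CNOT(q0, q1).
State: 1/√2|00⟩ + 1/√2|01⟩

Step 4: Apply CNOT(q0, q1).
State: 1/√2|00⟩ + 1/√2|01⟩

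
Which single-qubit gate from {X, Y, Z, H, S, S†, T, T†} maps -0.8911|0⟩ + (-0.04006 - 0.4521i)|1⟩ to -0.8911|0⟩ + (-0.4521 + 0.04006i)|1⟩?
S†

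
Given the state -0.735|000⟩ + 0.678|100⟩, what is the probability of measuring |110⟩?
0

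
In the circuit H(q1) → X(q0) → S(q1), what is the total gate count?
3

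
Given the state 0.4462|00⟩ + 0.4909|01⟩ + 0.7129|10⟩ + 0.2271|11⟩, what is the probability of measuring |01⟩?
0.241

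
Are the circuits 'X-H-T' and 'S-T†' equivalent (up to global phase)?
No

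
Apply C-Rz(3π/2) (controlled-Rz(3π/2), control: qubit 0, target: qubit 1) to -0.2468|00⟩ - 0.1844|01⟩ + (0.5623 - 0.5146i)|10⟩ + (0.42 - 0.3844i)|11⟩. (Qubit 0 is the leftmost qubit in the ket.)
-0.2468|00⟩ - 0.1844|01⟩ + (-0.7615 - 0.03373i)|10⟩ + (-0.02517 + 0.5688i)|11⟩

C-Rz(3π/2) leaves the control-|0⟩ kets |00⟩, |01⟩ unchanged and applies Rz(3π/2) to qubit 1 on the control-|1⟩ pair (|10⟩, |11⟩).
Rz(3π/2) = [[e^(−iθ/2), 0], [0, e^(iθ/2)]] with e^(±iθ/2) = cos(θ/2) ± i·sin(θ/2); θ = 3π/2, cos(θ/2) ≈ -0.707107, sin(θ/2) ≈ 0.707107.
With a = amp(|10⟩) = (0.5623 - 0.5146i) and b = amp(|11⟩) = (0.42 - 0.3844i):
new amp(|10⟩) = (-0.707107 - 0.707107i)·a = (-0.7615 - 0.03373i)
new amp(|11⟩) = (-0.707107 + 0.707107i)·b = (-0.02517 + 0.5688i)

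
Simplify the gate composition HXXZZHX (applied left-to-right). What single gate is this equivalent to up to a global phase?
X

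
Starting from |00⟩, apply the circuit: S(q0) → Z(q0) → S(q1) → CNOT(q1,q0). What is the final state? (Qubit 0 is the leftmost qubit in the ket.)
|00⟩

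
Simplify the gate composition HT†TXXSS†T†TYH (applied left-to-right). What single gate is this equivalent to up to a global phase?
Y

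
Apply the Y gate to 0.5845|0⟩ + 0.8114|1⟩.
-0.8114i|0⟩ + 0.5845i|1⟩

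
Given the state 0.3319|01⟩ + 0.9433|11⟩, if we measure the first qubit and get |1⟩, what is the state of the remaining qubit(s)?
|1⟩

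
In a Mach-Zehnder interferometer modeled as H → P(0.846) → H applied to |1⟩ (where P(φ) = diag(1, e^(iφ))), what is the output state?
(0.1685 - 0.3743i)|0⟩ + (0.8315 + 0.3743i)|1⟩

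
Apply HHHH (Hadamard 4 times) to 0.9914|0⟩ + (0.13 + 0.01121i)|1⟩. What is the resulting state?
0.9914|0⟩ + (0.13 + 0.01121i)|1⟩

H² = I, so an even number of Hadamards cancels: H^4 = I and the state is unchanged.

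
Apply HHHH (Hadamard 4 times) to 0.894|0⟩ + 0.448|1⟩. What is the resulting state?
0.894|0⟩ + 0.448|1⟩

H² = I, so an even number of Hadamards cancels: H^4 = I and the state is unchanged.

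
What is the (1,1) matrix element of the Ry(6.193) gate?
-0.999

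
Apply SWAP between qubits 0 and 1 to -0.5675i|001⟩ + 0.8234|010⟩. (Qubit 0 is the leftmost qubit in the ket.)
-0.5675i|001⟩ + 0.8234|100⟩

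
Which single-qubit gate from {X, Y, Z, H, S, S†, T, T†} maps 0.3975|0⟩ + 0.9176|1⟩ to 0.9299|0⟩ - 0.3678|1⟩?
H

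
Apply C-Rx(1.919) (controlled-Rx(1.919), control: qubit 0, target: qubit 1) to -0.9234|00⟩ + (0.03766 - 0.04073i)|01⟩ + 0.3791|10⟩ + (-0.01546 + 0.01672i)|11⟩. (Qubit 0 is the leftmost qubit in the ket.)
-0.9234|00⟩ + (0.03766 - 0.04073i)|01⟩ + (0.2313 + 0.01266i)|10⟩ + (-0.008873 - 0.3009i)|11⟩

C-Rx(1.919) leaves the control-|0⟩ kets |00⟩, |01⟩ unchanged and applies Rx(1.919) to qubit 1 on the control-|1⟩ pair (|10⟩, |11⟩).
Rx(1.919) = [[cos(θ/2), −i·sin(θ/2)], [−i·sin(θ/2), cos(θ/2)]]; θ = 1.919, cos(θ/2) ≈ 0.57393, sin(θ/2) ≈ 0.818905.
With a = amp(|10⟩) = 0.3791 and b = amp(|11⟩) = (-0.01546 + 0.01672i):
new amp(|10⟩) = (0.57393)·a + (-0.818905i)·b = (0.2313 + 0.01266i)
new amp(|11⟩) = (-0.818905i)·a + (0.57393)·b = (-0.008873 - 0.3009i)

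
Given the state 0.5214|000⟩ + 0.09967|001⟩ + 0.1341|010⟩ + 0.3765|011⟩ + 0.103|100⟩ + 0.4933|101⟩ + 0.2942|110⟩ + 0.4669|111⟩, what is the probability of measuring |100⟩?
0.01061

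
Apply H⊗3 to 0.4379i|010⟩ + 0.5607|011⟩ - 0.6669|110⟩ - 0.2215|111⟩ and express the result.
(-0.1159 + 0.1548i)|000⟩ + (-0.3557 + 0.1548i)|001⟩ + (0.1159 - 0.1548i)|010⟩ + (0.3557 - 0.1548i)|011⟩ + (0.5123 + 0.1548i)|100⟩ + (-0.04076 + 0.1548i)|101⟩ + (-0.5123 - 0.1548i)|110⟩ + (0.04076 - 0.1548i)|111⟩

H⊗3 gives amp(|y⟩) = (1/2√2) Σ_x (−1)^(x·y) amp(|x⟩), where x·y is the number of positions in which both x and y have a 1.
|000⟩: (0.4379i + 0.5607 - 0.6669 - 0.2215)/(2√2) = (-0.1159 + 0.1548i)
|001⟩: (0.4379i - 0.5607 - 0.6669 + 0.2215)/(2√2) = (-0.3557 + 0.1548i)
|010⟩: (-0.4379i - 0.5607 + 0.6669 + 0.2215)/(2√2) = (0.1159 - 0.1548i)
|011⟩: (-0.4379i + 0.5607 + 0.6669 - 0.2215)/(2√2) = (0.3557 - 0.1548i)
|100⟩: (0.4379i + 0.5607 + 0.6669 + 0.2215)/(2√2) = (0.5123 + 0.1548i)
|101⟩: (0.4379i - 0.5607 + 0.6669 - 0.2215)/(2√2) = (-0.04076 + 0.1548i)
|110⟩: (-0.4379i - 0.5607 - 0.6669 - 0.2215)/(2√2) = (-0.5123 - 0.1548i)
|111⟩: (-0.4379i + 0.5607 - 0.6669 + 0.2215)/(2√2) = (0.04076 - 0.1548i)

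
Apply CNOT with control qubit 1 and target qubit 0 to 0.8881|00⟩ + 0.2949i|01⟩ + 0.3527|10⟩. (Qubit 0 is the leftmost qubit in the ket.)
0.8881|00⟩ + 0.3527|10⟩ + 0.2949i|11⟩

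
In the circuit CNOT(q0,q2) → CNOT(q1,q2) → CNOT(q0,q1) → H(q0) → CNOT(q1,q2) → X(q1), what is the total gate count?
6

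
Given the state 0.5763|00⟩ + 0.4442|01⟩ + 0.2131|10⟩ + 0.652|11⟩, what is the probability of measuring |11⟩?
0.4251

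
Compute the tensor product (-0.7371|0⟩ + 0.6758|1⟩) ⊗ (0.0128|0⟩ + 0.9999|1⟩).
-0.009435|00⟩ - 0.737|01⟩ + 0.00865|10⟩ + 0.6757|11⟩

amp(|b₁b₂…⟩) = product of the factor amplitudes for bits b₁, b₂, …; only kets whose every factor amplitude is nonzero survive.
|00⟩: (-0.7371)(0.0128) = -0.009435
|01⟩: (-0.7371)(0.9999) = -0.737
|10⟩: (0.6758)(0.0128) = 0.00865
|11⟩: (0.6758)(0.9999) = 0.6757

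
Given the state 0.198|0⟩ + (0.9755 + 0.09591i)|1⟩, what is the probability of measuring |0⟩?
0.0392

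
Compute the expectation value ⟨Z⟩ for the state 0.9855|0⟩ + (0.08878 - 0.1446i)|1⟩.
0.9424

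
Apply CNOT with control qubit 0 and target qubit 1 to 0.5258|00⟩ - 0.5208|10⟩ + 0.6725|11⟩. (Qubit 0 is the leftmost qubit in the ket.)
0.5258|00⟩ + 0.6725|10⟩ - 0.5208|11⟩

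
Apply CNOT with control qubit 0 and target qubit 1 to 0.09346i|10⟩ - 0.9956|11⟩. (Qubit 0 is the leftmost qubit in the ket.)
-0.9956|10⟩ + 0.09346i|11⟩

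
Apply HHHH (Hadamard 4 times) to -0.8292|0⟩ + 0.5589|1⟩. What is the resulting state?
-0.8292|0⟩ + 0.5589|1⟩

H² = I, so an even number of Hadamards cancels: H^4 = I and the state is unchanged.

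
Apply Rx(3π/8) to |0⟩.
0.8315|0⟩ - 0.5556i|1⟩

Rx(3π/8) = [[cos(θ/2), −i·sin(θ/2)], [−i·sin(θ/2), cos(θ/2)]]; θ = 3π/8, cos(θ/2) ≈ 0.83147, sin(θ/2) ≈ 0.55557.
With a = amp(|0⟩) = 1 and b = amp(|1⟩) = 0:
new amp(|0⟩) = (0.83147)·a + (-0.55557i)·b = 0.8315
new amp(|1⟩) = (-0.55557i)·a + (0.83147)·b = -0.5556i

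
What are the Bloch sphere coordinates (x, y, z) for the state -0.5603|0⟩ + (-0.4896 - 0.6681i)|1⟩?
(0.5486, 0.7487, -0.3721)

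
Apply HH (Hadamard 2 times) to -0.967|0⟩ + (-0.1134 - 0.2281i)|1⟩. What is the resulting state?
-0.967|0⟩ + (-0.1134 - 0.2281i)|1⟩

H² = I, so an even number of Hadamards cancels: H^2 = I and the state is unchanged.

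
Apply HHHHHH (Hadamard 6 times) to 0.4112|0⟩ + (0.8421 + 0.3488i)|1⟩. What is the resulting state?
0.4112|0⟩ + (0.8421 + 0.3488i)|1⟩

H² = I, so an even number of Hadamards cancels: H^6 = I and the state is unchanged.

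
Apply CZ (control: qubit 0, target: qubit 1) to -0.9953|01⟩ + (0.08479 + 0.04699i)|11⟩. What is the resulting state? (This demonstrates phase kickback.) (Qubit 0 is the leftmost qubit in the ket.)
-0.9953|01⟩ + (-0.08479 - 0.04699i)|11⟩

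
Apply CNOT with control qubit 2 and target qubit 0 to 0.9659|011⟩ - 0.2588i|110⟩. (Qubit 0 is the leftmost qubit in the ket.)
-0.2588i|110⟩ + 0.9659|111⟩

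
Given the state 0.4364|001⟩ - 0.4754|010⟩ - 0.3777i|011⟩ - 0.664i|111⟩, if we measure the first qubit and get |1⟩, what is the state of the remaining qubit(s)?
-i|11⟩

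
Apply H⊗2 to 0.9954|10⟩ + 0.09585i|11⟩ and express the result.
(0.4977 + 0.04793i)|00⟩ + (0.4977 - 0.04793i)|01⟩ + (-0.4977 - 0.04793i)|10⟩ + (-0.4977 + 0.04793i)|11⟩

H⊗2 gives amp(|y⟩) = (1/2) Σ_x (−1)^(x·y) amp(|x⟩), where x·y is the number of positions in which both x and y have a 1.
|00⟩: (0.9954 + 0.09585i)/2 = (0.4977 + 0.04793i)
|01⟩: (0.9954 - 0.09585i)/2 = (0.4977 - 0.04793i)
|10⟩: (-0.9954 - 0.09585i)/2 = (-0.4977 - 0.04793i)
|11⟩: (-0.9954 + 0.09585i)/2 = (-0.4977 + 0.04793i)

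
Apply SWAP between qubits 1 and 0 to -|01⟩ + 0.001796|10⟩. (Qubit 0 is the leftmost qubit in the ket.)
0.001796|01⟩ - |10⟩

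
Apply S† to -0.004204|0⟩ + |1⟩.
-0.004204|0⟩ - i|1⟩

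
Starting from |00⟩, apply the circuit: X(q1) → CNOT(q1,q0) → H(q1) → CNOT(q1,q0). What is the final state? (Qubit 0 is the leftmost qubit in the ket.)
-1/√2|01⟩ + 1/√2|10⟩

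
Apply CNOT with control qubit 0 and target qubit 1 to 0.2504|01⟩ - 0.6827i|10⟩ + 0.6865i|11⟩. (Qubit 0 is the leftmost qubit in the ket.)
0.2504|01⟩ + 0.6865i|10⟩ - 0.6827i|11⟩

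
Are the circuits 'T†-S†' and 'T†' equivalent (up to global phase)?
No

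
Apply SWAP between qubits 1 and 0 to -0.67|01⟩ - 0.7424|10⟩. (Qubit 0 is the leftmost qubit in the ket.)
-0.7424|01⟩ - 0.67|10⟩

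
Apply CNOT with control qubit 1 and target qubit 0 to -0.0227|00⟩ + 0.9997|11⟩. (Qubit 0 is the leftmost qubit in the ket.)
-0.0227|00⟩ + 0.9997|01⟩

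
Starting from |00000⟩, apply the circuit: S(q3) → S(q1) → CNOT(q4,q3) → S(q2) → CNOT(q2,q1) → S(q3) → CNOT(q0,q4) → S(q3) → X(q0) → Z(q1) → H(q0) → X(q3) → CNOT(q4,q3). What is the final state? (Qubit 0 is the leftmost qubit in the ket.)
1/√2|00010⟩ - 1/√2|10010⟩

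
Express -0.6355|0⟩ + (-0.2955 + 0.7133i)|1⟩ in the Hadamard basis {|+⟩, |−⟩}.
(-0.6583 + 0.5044i)|+⟩ + (-0.2404 - 0.5044i)|−⟩

With |ψ⟩ = α|0⟩ + β|1⟩, the Hadamard-basis coefficients are ⟨+|ψ⟩ = (α + β)/√2 and ⟨−|ψ⟩ = (α − β)/√2.
Here α = -0.6355, β = (-0.2955 + 0.7133i): (α + β)/√2 = (-0.6583 + 0.5044i), (α − β)/√2 = (-0.2404 - 0.5044i).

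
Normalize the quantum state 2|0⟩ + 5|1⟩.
0.3714|0⟩ + 0.9285|1⟩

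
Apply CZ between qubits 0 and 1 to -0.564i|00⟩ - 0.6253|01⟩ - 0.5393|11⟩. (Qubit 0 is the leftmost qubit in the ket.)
-0.564i|00⟩ - 0.6253|01⟩ + 0.5393|11⟩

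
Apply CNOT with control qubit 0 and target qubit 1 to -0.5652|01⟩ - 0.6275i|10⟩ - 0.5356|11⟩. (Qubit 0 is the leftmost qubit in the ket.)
-0.5652|01⟩ - 0.5356|10⟩ - 0.6275i|11⟩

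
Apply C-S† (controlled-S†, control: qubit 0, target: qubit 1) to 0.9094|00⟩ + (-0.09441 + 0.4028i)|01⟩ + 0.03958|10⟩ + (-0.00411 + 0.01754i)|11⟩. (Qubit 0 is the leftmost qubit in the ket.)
0.9094|00⟩ + (-0.09441 + 0.4028i)|01⟩ + 0.03958|10⟩ + (0.01754 + 0.00411i)|11⟩

C-S† leaves the control-|0⟩ kets |00⟩, |01⟩ unchanged and applies S† to qubit 1 on the control-|1⟩ pair (|10⟩, |11⟩).
S† = [[1, 0], [0, -i]].
With a = amp(|10⟩) = 0.03958 and b = amp(|11⟩) = (-0.00411 + 0.01754i):
new amp(|10⟩) = (1)·a = 0.03958
new amp(|11⟩) = (-i)·b = (0.01754 + 0.00411i)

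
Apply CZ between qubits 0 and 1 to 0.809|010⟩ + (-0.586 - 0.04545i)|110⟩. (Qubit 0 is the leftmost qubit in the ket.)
0.809|010⟩ + (0.586 + 0.04545i)|110⟩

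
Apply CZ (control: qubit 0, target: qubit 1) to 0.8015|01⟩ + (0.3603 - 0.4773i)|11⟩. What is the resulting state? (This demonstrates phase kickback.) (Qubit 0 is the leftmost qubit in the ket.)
0.8015|01⟩ + (-0.3603 + 0.4773i)|11⟩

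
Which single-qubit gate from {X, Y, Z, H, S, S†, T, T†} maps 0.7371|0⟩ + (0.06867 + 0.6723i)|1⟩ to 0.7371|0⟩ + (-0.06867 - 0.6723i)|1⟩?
Z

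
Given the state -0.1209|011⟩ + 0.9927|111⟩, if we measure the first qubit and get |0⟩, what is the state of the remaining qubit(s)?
-|11⟩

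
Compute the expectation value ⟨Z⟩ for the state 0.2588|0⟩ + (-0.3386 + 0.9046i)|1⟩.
-0.866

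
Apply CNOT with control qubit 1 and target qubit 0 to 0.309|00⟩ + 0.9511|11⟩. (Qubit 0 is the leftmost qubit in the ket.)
0.309|00⟩ + 0.9511|01⟩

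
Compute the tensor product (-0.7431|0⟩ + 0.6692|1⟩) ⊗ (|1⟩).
-0.7431|01⟩ + 0.6692|11⟩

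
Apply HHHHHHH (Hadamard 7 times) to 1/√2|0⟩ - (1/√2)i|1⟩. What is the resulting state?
(1/2 - (1/2)i)|0⟩ + (1/2 + (1/2)i)|1⟩

H² = I, so H^7 = H: a single Hadamard. With (a, b) = (1/√2, -(1/√2)i), H gives ((a + b)/√2, (a − b)/√2) = ((1/2 - (1/2)i), (1/2 + (1/2)i)).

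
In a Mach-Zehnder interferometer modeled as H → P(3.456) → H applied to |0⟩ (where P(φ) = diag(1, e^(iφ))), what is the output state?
(0.02451 - 0.1546i)|0⟩ + (0.9755 + 0.1546i)|1⟩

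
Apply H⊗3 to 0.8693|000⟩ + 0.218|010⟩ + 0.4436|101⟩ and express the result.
0.5413|000⟩ + 0.2276|001⟩ + 0.3871|010⟩ + 0.07343|011⟩ + 0.2276|100⟩ + 0.5413|101⟩ + 0.07343|110⟩ + 0.3871|111⟩

H⊗3 gives amp(|y⟩) = (1/2√2) Σ_x (−1)^(x·y) amp(|x⟩), where x·y is the number of positions in which both x and y have a 1.
|000⟩: (0.8693 + 0.218 + 0.4436)/(2√2) = 0.5413
|001⟩: (0.8693 + 0.218 - 0.4436)/(2√2) = 0.2276
|010⟩: (0.8693 - 0.218 + 0.4436)/(2√2) = 0.3871
|011⟩: (0.8693 - 0.218 - 0.4436)/(2√2) = 0.07343
|100⟩: (0.8693 + 0.218 - 0.4436)/(2√2) = 0.2276
|101⟩: (0.8693 + 0.218 + 0.4436)/(2√2) = 0.5413
|110⟩: (0.8693 - 0.218 - 0.4436)/(2√2) = 0.07343
|111⟩: (0.8693 - 0.218 + 0.4436)/(2√2) = 0.3871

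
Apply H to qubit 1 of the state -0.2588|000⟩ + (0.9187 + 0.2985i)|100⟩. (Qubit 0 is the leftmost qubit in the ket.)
-0.183|000⟩ - 0.183|010⟩ + (0.6496 + 0.2111i)|100⟩ + (0.6496 + 0.2111i)|110⟩

H on qubit 1 mixes each pair of kets that differ only in qubit 1: amplitudes (a, b) of (|…0…⟩, |…1…⟩) become ((a + b)/√2, (a − b)/√2). Kets absent from the input have amplitude 0.
(|000⟩, |010⟩): (a, b) = (-0.2588, 0) → (-0.183, -0.183)
(|100⟩, |110⟩): (a, b) = ((0.9187 + 0.2985i), 0) → ((0.6496 + 0.2111i), (0.6496 + 0.2111i))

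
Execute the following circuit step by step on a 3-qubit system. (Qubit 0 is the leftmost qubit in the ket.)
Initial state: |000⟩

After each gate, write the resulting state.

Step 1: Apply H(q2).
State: 1/√2|000⟩ + 1/√2|001⟩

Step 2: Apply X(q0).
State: 1/√2|100⟩ + 1/√2|101⟩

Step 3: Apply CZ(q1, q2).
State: 1/√2|100⟩ + 1/√2|101⟩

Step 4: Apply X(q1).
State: 1/√2|110⟩ + 1/√2|111⟩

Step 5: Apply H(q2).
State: |110⟩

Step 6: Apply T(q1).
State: (1/√2 + (1/√2)i)|110⟩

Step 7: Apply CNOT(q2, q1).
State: (1/√2 + (1/√2)i)|110⟩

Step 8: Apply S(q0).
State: (-1/√2 + (1/√2)i)|110⟩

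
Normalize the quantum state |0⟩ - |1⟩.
1/√2|0⟩ - 1/√2|1⟩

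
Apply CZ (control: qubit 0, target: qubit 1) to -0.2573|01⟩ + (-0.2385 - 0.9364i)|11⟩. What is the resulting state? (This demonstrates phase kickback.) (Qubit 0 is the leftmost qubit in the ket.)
-0.2573|01⟩ + (0.2385 + 0.9364i)|11⟩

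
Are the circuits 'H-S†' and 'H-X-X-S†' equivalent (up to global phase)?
Yes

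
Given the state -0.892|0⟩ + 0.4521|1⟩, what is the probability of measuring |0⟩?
0.7957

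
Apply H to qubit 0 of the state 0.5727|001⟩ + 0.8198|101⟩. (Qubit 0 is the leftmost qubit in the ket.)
0.9846|001⟩ - 0.1747|101⟩

H on qubit 0 mixes each pair of kets that differ only in qubit 0: amplitudes (a, b) of (|…0…⟩, |…1…⟩) become ((a + b)/√2, (a − b)/√2). Kets absent from the input have amplitude 0.
(|001⟩, |101⟩): (a, b) = (0.5727, 0.8198) → (0.9846, -0.1747)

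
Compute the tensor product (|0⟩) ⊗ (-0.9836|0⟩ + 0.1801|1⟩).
-0.9836|00⟩ + 0.1801|01⟩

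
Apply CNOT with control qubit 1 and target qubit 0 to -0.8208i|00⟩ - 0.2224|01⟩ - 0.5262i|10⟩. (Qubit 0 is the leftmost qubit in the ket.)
-0.8208i|00⟩ - 0.5262i|10⟩ - 0.2224|11⟩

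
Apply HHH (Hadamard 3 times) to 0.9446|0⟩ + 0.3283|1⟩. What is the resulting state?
0.9001|0⟩ + 0.4358|1⟩

H² = I, so H^3 = H: a single Hadamard. With (a, b) = (0.9446, 0.3283), H gives ((a + b)/√2, (a − b)/√2) = (0.9001, 0.4358).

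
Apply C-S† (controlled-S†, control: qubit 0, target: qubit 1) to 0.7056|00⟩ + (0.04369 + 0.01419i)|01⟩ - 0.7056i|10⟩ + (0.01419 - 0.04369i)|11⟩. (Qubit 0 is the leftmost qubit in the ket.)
0.7056|00⟩ + (0.04369 + 0.01419i)|01⟩ - 0.7056i|10⟩ + (-0.04369 - 0.01419i)|11⟩

C-S† leaves the control-|0⟩ kets |00⟩, |01⟩ unchanged and applies S† to qubit 1 on the control-|1⟩ pair (|10⟩, |11⟩).
S† = [[1, 0], [0, -i]].
With a = amp(|10⟩) = -0.7056i and b = amp(|11⟩) = (0.01419 - 0.04369i):
new amp(|10⟩) = (1)·a = -0.7056i
new amp(|11⟩) = (-i)·b = (-0.04369 - 0.01419i)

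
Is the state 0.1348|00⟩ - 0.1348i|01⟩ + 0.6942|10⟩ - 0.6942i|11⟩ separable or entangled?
Separable

Writing the state as a|00⟩ + b|01⟩ + c|10⟩ + d|11⟩, it is a product state iff ad − bc = 0.
Here (a, b, c, d) = (0.1348, -0.1348i, 0.6942, -0.6942i): ad − bc = (0.1348)(-0.6942i) − (-0.1348i)(0.6942) = 0, so the state is separable.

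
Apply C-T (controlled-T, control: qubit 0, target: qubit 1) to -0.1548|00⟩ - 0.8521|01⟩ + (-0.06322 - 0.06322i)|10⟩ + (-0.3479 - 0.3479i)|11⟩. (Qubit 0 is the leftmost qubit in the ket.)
-0.1548|00⟩ - 0.8521|01⟩ + (-0.06322 - 0.06322i)|10⟩ - 0.492i|11⟩

C-T leaves the control-|0⟩ kets |00⟩, |01⟩ unchanged and applies T to qubit 1 on the control-|1⟩ pair (|10⟩, |11⟩).
T = [[1, 0], [0, (1/√2 + (1/√2)i)]].
With a = amp(|10⟩) = (-0.06322 - 0.06322i) and b = amp(|11⟩) = (-0.3479 - 0.3479i):
new amp(|10⟩) = (1)·a = (-0.06322 - 0.06322i)
new amp(|11⟩) = (1/√2 + (1/√2)i)·b = -0.492i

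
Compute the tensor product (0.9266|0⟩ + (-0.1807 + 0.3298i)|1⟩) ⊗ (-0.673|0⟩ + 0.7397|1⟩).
-0.6236|00⟩ + 0.6854|01⟩ + (0.1216 - 0.222i)|10⟩ + (-0.1337 + 0.244i)|11⟩

amp(|b₁b₂…⟩) = product of the factor amplitudes for bits b₁, b₂, …; only kets whose every factor amplitude is nonzero survive.
|00⟩: (0.9266)(-0.673) = -0.6236
|01⟩: (0.9266)(0.7397) = 0.6854
|10⟩: (-0.1807 + 0.3298i)(-0.673) = (0.1216 - 0.222i)
|11⟩: (-0.1807 + 0.3298i)(0.7397) = (-0.1337 + 0.244i)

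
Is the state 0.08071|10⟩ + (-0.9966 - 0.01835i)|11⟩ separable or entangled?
Separable

Writing the state as a|00⟩ + b|01⟩ + c|10⟩ + d|11⟩, it is a product state iff ad − bc = 0.
Here (a, b, c, d) = (0, 0, 0.08071, (-0.9966 - 0.01835i)): ad − bc = (0)(-0.9966 - 0.01835i) − (0)(0.08071) = 0, so the state is separable.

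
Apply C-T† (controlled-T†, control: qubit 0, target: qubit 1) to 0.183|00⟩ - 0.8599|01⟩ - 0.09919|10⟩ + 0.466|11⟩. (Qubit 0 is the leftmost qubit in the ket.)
0.183|00⟩ - 0.8599|01⟩ - 0.09919|10⟩ + (0.3295 - 0.3295i)|11⟩

C-T† leaves the control-|0⟩ kets |00⟩, |01⟩ unchanged and applies T† to qubit 1 on the control-|1⟩ pair (|10⟩, |11⟩).
T† = [[1, 0], [0, (1/√2 - (1/√2)i)]].
With a = amp(|10⟩) = -0.09919 and b = amp(|11⟩) = 0.466:
new amp(|10⟩) = (1)·a = -0.09919
new amp(|11⟩) = (1/√2 - (1/√2)i)·b = (0.3295 - 0.3295i)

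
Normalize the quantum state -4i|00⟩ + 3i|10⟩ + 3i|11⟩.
-0.686i|00⟩ + 0.5145i|10⟩ + 0.5145i|11⟩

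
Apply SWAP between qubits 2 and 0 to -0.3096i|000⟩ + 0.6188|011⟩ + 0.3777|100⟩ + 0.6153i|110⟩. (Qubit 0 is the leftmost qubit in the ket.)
-0.3096i|000⟩ + 0.3777|001⟩ + 0.6153i|011⟩ + 0.6188|110⟩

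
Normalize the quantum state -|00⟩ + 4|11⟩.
-0.2425|00⟩ + 0.9701|11⟩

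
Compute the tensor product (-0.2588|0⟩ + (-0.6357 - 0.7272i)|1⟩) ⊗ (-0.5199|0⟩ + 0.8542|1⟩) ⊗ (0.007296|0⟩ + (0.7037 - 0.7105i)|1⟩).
0.0009817|000⟩ + (0.09468 - 0.0956i)|001⟩ - 0.001613|010⟩ + (-0.1556 + 0.1571i)|011⟩ + (0.002411 + 0.002758i)|100⟩ + (0.5012 + 0.03123i)|101⟩ + (-0.003962 - 0.004532i)|110⟩ + (-0.8235 - 0.05131i)|111⟩

amp(|b₁b₂…⟩) = product of the factor amplitudes for bits b₁, b₂, …; only kets whose every factor amplitude is nonzero survive.
|000⟩: (-0.2588)(-0.5199)(0.007296) = 0.0009817
|001⟩: (-0.2588)(-0.5199)(0.7037 - 0.7105i) = (0.09468 - 0.0956i)
|010⟩: (-0.2588)(0.8542)(0.007296) = -0.001613
|011⟩: (-0.2588)(0.8542)(0.7037 - 0.7105i) = (-0.1556 + 0.1571i)
|100⟩: (-0.6357 - 0.7272i)(-0.5199)(0.007296) = (0.002411 + 0.002758i)
|101⟩: (-0.6357 - 0.7272i)(-0.5199)(0.7037 - 0.7105i) = (0.5012 + 0.03123i)
|110⟩: (-0.6357 - 0.7272i)(0.8542)(0.007296) = (-0.003962 - 0.004532i)
|111⟩: (-0.6357 - 0.7272i)(0.8542)(0.7037 - 0.7105i) = (-0.8235 - 0.05131i)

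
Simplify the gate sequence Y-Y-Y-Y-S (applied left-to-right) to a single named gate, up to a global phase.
S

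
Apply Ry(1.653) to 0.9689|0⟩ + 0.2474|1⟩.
0.4744|0⟩ + 0.8803|1⟩

Ry(1.653) = [[cos(θ/2), −sin(θ/2)], [sin(θ/2), cos(θ/2)]]; θ = 1.653, cos(θ/2) ≈ 0.677454, sin(θ/2) ≈ 0.735565.
With a = amp(|0⟩) = 0.9689 and b = amp(|1⟩) = 0.2474:
new amp(|0⟩) = (0.677454)·a + (-0.735565)·b = 0.4744
new amp(|1⟩) = (0.735565)·a + (0.677454)·b = 0.8803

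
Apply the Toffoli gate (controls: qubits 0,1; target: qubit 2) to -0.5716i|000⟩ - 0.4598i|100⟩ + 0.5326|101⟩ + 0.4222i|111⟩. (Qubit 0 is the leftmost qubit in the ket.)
-0.5716i|000⟩ - 0.4598i|100⟩ + 0.5326|101⟩ + 0.4222i|110⟩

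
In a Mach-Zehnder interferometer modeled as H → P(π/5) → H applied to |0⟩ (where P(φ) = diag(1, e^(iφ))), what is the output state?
(0.9045 + 0.2939i)|0⟩ + (0.09549 - 0.2939i)|1⟩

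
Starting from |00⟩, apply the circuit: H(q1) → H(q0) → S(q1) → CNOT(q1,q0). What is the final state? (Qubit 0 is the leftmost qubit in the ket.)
1/2|00⟩ + (1/2)i|01⟩ + 1/2|10⟩ + (1/2)i|11⟩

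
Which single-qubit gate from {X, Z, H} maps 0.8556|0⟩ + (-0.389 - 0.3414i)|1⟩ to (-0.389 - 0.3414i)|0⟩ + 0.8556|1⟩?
X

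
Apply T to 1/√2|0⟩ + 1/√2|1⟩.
1/√2|0⟩ + (1/2 + (1/2)i)|1⟩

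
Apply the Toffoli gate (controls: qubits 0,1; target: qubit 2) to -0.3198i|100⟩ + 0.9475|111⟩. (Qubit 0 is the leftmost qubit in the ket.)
-0.3198i|100⟩ + 0.9475|110⟩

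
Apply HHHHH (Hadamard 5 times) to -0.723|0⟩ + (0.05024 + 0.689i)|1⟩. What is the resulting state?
(-0.4757 + 0.4872i)|0⟩ + (-0.5468 - 0.4872i)|1⟩

H² = I, so H^5 = H: a single Hadamard. With (a, b) = (-0.723, (0.05024 + 0.689i)), H gives ((a + b)/√2, (a − b)/√2) = ((-0.4757 + 0.4872i), (-0.5468 - 0.4872i)).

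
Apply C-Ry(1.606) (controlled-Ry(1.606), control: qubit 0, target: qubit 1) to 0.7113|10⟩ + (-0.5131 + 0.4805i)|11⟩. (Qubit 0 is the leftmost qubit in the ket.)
(0.8632 - 0.3457i)|10⟩ + (0.1554 + 0.3337i)|11⟩

C-Ry(1.606) leaves the control-|0⟩ kets |00⟩, |01⟩ unchanged and applies Ry(1.606) to qubit 1 on the control-|1⟩ pair (|10⟩, |11⟩).
Ry(1.606) = [[cos(θ/2), −sin(θ/2)], [sin(θ/2), cos(θ/2)]]; θ = 1.606, cos(θ/2) ≈ 0.694552, sin(θ/2) ≈ 0.719443.
With a = amp(|10⟩) = 0.7113 and b = amp(|11⟩) = (-0.5131 + 0.4805i):
new amp(|10⟩) = (0.694552)·a + (-0.719443)·b = (0.8632 - 0.3457i)
new amp(|11⟩) = (0.719443)·a + (0.694552)·b = (0.1554 + 0.3337i)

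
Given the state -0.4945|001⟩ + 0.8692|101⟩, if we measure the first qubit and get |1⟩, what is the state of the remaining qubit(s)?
|01⟩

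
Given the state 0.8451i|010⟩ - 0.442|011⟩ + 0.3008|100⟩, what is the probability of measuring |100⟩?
0.09048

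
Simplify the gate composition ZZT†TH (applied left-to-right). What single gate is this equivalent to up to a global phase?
H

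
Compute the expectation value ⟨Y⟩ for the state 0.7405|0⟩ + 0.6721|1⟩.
0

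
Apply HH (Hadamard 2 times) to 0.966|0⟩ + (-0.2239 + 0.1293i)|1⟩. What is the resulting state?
0.966|0⟩ + (-0.2239 + 0.1293i)|1⟩

H² = I, so an even number of Hadamards cancels: H^2 = I and the state is unchanged.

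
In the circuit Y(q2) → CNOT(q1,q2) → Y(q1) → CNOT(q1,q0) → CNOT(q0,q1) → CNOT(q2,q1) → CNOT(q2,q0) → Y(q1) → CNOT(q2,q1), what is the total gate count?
9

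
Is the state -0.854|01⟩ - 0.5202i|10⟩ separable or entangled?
Entangled

Writing the state as a|00⟩ + b|01⟩ + c|10⟩ + d|11⟩, it is a product state iff ad − bc = 0.
Here (a, b, c, d) = (0, -0.854, -0.5202i, 0): ad − bc = (0)(0) − (-0.854)(-0.5202i) = -0.4443i ≠ 0, so the state is entangled.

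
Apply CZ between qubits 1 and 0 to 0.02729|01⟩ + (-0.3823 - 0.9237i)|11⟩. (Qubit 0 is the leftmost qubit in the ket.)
0.02729|01⟩ + (0.3823 + 0.9237i)|11⟩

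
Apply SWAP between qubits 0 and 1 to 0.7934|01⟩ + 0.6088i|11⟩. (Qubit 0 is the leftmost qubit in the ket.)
0.7934|10⟩ + 0.6088i|11⟩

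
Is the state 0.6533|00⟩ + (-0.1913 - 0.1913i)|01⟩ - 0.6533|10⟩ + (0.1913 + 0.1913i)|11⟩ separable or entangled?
Separable

Writing the state as a|00⟩ + b|01⟩ + c|10⟩ + d|11⟩, it is a product state iff ad − bc = 0.
Here (a, b, c, d) = (0.6533, (-0.1913 - 0.1913i), -0.6533, (0.1913 + 0.1913i)): ad − bc = (0.6533)(0.1913 + 0.1913i) − (-0.1913 - 0.1913i)(-0.6533) = 0, so the state is separable.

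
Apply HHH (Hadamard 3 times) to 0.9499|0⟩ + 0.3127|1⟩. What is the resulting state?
0.8928|0⟩ + 0.4506|1⟩

H² = I, so H^3 = H: a single Hadamard. With (a, b) = (0.9499, 0.3127), H gives ((a + b)/√2, (a − b)/√2) = (0.8928, 0.4506).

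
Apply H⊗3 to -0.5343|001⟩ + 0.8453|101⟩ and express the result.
0.11|000⟩ - 0.11|001⟩ + 0.11|010⟩ - 0.11|011⟩ - 0.4878|100⟩ + 0.4878|101⟩ - 0.4878|110⟩ + 0.4878|111⟩

H⊗3 gives amp(|y⟩) = (1/2√2) Σ_x (−1)^(x·y) amp(|x⟩), where x·y is the number of positions in which both x and y have a 1.
|000⟩: (-0.5343 + 0.8453)/(2√2) = 0.11
|001⟩: (0.5343 - 0.8453)/(2√2) = -0.11
|010⟩: (-0.5343 + 0.8453)/(2√2) = 0.11
|011⟩: (0.5343 - 0.8453)/(2√2) = -0.11
|100⟩: (-0.5343 - 0.8453)/(2√2) = -0.4878
|101⟩: (0.5343 + 0.8453)/(2√2) = 0.4878
|110⟩: (-0.5343 - 0.8453)/(2√2) = -0.4878
|111⟩: (0.5343 + 0.8453)/(2√2) = 0.4878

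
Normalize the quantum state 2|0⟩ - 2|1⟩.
1/√2|0⟩ - 1/√2|1⟩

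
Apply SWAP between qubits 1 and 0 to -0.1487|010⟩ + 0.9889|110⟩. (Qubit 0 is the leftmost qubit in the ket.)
-0.1487|100⟩ + 0.9889|110⟩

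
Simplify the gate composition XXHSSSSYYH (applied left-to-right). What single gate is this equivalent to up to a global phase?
I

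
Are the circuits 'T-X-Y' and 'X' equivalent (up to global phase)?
No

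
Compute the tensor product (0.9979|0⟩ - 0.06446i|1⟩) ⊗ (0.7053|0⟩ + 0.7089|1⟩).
0.7038|00⟩ + 0.7074|01⟩ - 0.04546i|10⟩ - 0.0457i|11⟩

amp(|b₁b₂…⟩) = product of the factor amplitudes for bits b₁, b₂, …; only kets whose every factor amplitude is nonzero survive.
|00⟩: (0.9979)(0.7053) = 0.7038
|01⟩: (0.9979)(0.7089) = 0.7074
|10⟩: (-0.06446i)(0.7053) = -0.04546i
|11⟩: (-0.06446i)(0.7089) = -0.0457i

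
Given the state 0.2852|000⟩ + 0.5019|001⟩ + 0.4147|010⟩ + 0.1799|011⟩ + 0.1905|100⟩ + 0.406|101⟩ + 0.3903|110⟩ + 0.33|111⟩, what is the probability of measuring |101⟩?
0.1648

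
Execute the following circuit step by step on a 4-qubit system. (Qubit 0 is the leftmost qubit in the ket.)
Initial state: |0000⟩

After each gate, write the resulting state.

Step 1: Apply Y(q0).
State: i|1000⟩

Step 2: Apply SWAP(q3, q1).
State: i|1000⟩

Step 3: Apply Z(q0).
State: -i|1000⟩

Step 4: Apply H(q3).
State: -(1/√2)i|1000⟩ - (1/√2)i|1001⟩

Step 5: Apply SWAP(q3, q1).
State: -(1/√2)i|1000⟩ - (1/√2)i|1100⟩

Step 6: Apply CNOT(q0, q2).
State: -(1/√2)i|1010⟩ - (1/√2)i|1110⟩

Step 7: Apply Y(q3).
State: 1/√2|1011⟩ + 1/√2|1111⟩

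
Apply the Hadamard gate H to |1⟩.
1/√2|0⟩ - 1/√2|1⟩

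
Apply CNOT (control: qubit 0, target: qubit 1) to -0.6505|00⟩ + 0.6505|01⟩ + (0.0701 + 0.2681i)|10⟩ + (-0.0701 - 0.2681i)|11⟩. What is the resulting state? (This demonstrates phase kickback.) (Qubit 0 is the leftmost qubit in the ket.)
-0.6505|00⟩ + 0.6505|01⟩ + (-0.0701 - 0.2681i)|10⟩ + (0.0701 + 0.2681i)|11⟩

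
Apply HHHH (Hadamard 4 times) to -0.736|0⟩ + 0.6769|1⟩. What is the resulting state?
-0.736|0⟩ + 0.6769|1⟩

H² = I, so an even number of Hadamards cancels: H^4 = I and the state is unchanged.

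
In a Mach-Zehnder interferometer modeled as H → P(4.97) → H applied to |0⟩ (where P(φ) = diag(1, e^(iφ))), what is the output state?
(0.6274 - 0.4835i)|0⟩ + (0.3726 + 0.4835i)|1⟩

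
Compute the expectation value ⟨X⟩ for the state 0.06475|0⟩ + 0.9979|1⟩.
0.1292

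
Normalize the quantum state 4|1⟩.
|1⟩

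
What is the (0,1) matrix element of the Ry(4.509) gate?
-0.7752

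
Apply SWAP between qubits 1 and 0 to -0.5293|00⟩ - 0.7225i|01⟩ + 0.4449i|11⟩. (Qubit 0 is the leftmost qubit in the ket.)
-0.5293|00⟩ - 0.7225i|10⟩ + 0.4449i|11⟩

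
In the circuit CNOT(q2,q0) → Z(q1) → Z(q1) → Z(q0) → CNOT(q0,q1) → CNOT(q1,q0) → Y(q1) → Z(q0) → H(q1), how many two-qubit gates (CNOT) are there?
3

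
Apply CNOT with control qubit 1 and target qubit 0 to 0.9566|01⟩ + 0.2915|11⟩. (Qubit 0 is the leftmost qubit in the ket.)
0.2915|01⟩ + 0.9566|11⟩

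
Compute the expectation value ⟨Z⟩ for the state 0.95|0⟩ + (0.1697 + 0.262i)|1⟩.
0.8051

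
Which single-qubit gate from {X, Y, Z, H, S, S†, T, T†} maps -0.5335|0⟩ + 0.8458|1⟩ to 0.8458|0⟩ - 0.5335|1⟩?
X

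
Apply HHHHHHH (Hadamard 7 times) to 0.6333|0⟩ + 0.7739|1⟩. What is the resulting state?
0.995|0⟩ - 0.09942|1⟩

H² = I, so H^7 = H: a single Hadamard. With (a, b) = (0.6333, 0.7739), H gives ((a + b)/√2, (a − b)/√2) = (0.995, -0.09942).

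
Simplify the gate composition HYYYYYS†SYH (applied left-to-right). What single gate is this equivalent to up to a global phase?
I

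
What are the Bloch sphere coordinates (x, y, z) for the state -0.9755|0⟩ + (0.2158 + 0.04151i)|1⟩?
(-0.421, -0.08099, 0.9033)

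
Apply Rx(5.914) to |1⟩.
-0.1835i|0⟩ - 0.983|1⟩

Rx(5.914) = [[cos(θ/2), −i·sin(θ/2)], [−i·sin(θ/2), cos(θ/2)]]; θ = 5.914, cos(θ/2) ≈ -0.983011, sin(θ/2) ≈ 0.183546.
With a = amp(|0⟩) = 0 and b = amp(|1⟩) = 1:
new amp(|0⟩) = (-0.983011)·a + (-0.183546i)·b = -0.1835i
new amp(|1⟩) = (-0.183546i)·a + (-0.983011)·b = -0.983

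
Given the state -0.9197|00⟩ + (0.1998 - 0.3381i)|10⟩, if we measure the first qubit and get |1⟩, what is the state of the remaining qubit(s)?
(0.5088 - 0.8609i)|0⟩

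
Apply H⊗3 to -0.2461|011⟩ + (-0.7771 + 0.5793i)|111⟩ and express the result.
(-0.3618 + 0.2048i)|000⟩ + (0.3618 - 0.2048i)|001⟩ + (0.3618 - 0.2048i)|010⟩ + (-0.3618 + 0.2048i)|011⟩ + (0.1877 - 0.2048i)|100⟩ + (-0.1877 + 0.2048i)|101⟩ + (-0.1877 + 0.2048i)|110⟩ + (0.1877 - 0.2048i)|111⟩

H⊗3 gives amp(|y⟩) = (1/2√2) Σ_x (−1)^(x·y) amp(|x⟩), where x·y is the number of positions in which both x and y have a 1.
|000⟩: (-0.2461 + (-0.7771 + 0.5793i))/(2√2) = (-0.3618 + 0.2048i)
|001⟩: (0.2461 - (-0.7771 + 0.5793i))/(2√2) = (0.3618 - 0.2048i)
|010⟩: (0.2461 - (-0.7771 + 0.5793i))/(2√2) = (0.3618 - 0.2048i)
|011⟩: (-0.2461 + (-0.7771 + 0.5793i))/(2√2) = (-0.3618 + 0.2048i)
|100⟩: (-0.2461 - (-0.7771 + 0.5793i))/(2√2) = (0.1877 - 0.2048i)
|101⟩: (0.2461 + (-0.7771 + 0.5793i))/(2√2) = (-0.1877 + 0.2048i)
|110⟩: (0.2461 + (-0.7771 + 0.5793i))/(2√2) = (-0.1877 + 0.2048i)
|111⟩: (-0.2461 - (-0.7771 + 0.5793i))/(2√2) = (0.1877 - 0.2048i)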